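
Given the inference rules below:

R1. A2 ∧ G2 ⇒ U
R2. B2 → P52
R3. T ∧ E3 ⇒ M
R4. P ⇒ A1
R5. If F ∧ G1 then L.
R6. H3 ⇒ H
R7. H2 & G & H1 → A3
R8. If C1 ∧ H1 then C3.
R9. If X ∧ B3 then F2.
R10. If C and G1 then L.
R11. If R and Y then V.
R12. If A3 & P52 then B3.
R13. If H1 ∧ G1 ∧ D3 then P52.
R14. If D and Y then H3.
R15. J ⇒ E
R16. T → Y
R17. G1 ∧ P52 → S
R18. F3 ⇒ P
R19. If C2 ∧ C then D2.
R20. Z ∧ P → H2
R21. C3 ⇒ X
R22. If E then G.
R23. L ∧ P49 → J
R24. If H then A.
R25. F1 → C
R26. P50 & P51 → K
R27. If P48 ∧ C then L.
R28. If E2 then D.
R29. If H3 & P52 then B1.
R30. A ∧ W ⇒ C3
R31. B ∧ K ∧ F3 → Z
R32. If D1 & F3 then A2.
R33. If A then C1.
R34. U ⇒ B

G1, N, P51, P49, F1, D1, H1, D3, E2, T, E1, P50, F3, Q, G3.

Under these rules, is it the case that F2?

No

Forward chaining from the given facts derives: P52, Y, S, P, C, K, D, A2, A1, L, H3, J, B1, H, E, G, A, C1, C3, X.
The only rule concluding F2 is R9, which needs B3; that is never established.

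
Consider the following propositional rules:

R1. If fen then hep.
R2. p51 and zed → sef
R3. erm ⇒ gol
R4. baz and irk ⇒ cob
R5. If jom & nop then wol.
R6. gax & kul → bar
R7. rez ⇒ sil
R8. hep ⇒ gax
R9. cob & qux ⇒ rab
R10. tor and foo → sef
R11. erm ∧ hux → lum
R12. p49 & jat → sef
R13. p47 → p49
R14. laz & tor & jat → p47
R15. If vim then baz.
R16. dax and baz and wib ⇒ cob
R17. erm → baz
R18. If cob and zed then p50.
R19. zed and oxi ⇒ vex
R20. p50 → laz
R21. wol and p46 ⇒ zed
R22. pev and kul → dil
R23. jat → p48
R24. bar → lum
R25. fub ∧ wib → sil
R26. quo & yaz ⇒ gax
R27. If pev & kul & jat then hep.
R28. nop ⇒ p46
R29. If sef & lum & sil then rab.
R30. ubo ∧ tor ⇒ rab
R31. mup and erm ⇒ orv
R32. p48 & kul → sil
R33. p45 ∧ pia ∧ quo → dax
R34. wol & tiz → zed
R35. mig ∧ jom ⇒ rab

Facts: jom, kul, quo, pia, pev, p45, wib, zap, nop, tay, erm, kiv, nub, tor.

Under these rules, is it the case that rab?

No

Forward chaining from the given facts derives: gol, wol, baz, dil, p46, dax, cob, zed, p50, laz.
Rules concluding rab: R9 needs qux; R29 needs sef; R30 needs ubo; R35 needs mig — none of these are established.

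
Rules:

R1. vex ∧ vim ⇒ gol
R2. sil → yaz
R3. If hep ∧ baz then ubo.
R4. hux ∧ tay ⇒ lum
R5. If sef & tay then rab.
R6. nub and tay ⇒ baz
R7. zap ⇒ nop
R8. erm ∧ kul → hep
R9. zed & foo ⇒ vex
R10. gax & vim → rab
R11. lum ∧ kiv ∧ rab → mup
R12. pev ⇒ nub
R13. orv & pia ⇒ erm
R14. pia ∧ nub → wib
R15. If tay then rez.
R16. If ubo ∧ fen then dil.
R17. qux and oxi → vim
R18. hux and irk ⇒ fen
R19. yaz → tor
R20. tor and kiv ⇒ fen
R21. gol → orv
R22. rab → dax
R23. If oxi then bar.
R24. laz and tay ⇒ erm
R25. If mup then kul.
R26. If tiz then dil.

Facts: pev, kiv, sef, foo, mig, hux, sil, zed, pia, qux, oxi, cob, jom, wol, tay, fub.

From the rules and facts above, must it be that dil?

Yes

yaz  (by R2: sil)
lum  (by R4: hux, tay)
rab  (by R5: sef, tay)
vex  (by R9: zed, foo)
mup  (by R11: lum, kiv, rab)
nub  (by R12: pev)
vim  (by R17: qux, oxi)
tor  (by R19: yaz)
fen  (by R20: tor, kiv)
kul  (by R25: mup)
gol  (by R1: vex, vim)
baz  (by R6: nub, tay)
orv  (by R21: gol)
erm  (by R13: orv, pia)
hep  (by R8: erm, kul)
ubo  (by R3: hep, baz)
dil  (by R16: ubo, fen)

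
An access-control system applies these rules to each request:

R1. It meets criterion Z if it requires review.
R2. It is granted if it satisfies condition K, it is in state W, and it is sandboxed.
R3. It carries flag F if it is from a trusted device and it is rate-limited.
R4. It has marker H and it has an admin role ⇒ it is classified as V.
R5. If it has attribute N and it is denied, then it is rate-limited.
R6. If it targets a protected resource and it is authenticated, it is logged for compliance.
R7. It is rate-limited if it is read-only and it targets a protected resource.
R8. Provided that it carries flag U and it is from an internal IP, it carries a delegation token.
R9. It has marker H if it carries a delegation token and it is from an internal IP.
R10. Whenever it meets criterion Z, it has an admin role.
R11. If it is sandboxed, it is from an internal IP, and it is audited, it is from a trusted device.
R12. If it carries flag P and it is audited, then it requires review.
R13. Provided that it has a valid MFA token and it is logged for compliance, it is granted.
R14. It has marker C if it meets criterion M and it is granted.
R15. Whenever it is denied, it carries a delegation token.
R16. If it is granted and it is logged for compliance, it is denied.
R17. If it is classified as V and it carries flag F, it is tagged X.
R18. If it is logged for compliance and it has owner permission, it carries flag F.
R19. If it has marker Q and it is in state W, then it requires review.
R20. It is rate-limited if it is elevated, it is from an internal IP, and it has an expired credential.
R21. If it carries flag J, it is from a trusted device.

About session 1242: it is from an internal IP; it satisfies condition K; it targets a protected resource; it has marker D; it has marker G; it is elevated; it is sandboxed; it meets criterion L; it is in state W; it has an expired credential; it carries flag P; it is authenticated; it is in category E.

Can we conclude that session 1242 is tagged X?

No

Forward chaining from the given facts derives: is granted, is logged for compliance, is denied, is rate-limited, carries a delegation token, has marker H.
The only rule concluding "it is tagged X" is R17, which needs "it is classified as V"; that is never established.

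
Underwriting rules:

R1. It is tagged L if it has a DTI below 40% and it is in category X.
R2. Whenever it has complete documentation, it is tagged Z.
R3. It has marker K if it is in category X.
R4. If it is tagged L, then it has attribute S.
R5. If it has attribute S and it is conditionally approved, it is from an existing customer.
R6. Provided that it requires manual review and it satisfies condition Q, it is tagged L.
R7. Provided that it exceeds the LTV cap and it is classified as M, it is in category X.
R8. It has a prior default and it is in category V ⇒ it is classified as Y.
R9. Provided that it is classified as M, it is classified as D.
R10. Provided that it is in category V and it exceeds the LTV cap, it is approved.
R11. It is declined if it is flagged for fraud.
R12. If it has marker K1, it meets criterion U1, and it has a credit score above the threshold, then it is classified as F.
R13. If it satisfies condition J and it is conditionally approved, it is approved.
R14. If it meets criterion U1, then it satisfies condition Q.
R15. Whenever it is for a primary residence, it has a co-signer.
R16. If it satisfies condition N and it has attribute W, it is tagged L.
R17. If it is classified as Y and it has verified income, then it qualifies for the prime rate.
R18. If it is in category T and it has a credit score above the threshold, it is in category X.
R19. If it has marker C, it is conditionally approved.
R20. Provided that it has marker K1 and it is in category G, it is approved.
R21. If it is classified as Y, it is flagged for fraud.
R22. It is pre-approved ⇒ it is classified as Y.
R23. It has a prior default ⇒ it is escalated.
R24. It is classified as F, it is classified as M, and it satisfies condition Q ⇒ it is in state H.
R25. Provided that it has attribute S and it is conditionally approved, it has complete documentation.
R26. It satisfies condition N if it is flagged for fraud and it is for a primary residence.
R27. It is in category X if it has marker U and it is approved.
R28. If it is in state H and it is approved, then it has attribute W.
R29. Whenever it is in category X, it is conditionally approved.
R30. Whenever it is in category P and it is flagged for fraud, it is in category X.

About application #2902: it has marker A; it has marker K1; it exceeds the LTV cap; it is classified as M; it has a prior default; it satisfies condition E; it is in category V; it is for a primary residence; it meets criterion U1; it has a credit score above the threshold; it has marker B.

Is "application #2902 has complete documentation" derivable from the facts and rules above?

By R7 (it exceeds the LTV cap, it is classified as M): it is in category X.
By R8 (it has a prior default, it is in category V): it is classified as Y.
By R10 (it is in category V, it exceeds the LTV cap): it is approved.
By R12 (it has marker K1, it meets criterion U1, it has a credit score above the threshold): it is classified as F.
By R14 (it meets criterion U1): it satisfies condition Q.
By R21 (it is classified as Y): it is flagged for fraud.
By R24 (it is classified as F, it is classified as M, it satisfies condition Q): it is in state H.
By R26 (it is flagged for fraud, it is for a primary residence): it satisfies condition N.
By R28 (it is in state H, it is approved): it has attribute W.
By R29 (it is in category X): it is conditionally approved.
By R16 (it satisfies condition N, it has attribute W): it is tagged L.
By R4 (it is tagged L): it has attribute S.
By R25 (it has attribute S, it is conditionally approved): it has complete documentation.

Yes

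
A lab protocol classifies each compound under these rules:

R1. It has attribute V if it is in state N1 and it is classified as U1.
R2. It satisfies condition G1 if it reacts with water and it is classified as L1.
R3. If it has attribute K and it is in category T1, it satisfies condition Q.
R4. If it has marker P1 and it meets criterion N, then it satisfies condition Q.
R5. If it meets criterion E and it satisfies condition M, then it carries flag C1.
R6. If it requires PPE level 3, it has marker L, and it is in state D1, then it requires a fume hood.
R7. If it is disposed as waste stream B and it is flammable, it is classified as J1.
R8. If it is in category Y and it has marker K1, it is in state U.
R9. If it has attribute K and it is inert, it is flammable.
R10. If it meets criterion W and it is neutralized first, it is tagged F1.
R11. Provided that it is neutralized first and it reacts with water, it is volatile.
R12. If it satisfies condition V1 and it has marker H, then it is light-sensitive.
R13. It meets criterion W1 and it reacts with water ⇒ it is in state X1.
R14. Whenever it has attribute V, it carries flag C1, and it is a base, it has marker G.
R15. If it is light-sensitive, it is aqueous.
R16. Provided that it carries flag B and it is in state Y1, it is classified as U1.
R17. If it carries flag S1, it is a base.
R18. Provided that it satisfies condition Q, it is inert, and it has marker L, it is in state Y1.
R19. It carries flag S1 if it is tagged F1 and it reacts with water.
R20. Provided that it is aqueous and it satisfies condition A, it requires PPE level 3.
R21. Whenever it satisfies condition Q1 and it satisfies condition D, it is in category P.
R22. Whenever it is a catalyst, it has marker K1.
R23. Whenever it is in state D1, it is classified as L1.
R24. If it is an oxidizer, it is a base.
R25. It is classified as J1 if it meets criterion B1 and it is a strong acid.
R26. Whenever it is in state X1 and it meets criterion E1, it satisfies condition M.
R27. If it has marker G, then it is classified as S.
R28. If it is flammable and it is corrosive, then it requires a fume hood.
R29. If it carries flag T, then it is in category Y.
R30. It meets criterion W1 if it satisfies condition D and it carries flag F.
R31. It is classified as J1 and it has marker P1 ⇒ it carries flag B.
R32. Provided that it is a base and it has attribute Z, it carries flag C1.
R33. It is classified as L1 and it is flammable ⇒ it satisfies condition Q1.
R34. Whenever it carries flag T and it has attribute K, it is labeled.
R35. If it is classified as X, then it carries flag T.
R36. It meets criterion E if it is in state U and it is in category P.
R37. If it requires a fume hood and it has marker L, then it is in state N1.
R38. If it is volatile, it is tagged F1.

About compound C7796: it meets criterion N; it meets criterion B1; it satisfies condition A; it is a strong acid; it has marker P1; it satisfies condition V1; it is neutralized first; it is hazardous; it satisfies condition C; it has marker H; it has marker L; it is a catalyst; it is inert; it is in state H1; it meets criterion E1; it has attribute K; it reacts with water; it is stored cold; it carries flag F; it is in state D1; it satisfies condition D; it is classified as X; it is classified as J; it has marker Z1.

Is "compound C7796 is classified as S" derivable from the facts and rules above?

Yes

By R4 (it has marker P1, it meets criterion N): it satisfies condition Q.
By R9 (it has attribute K, it is inert): it is flammable.
By R11 (it is neutralized first, it reacts with water): it is volatile.
By R12 (it satisfies condition V1, it has marker H): it is light-sensitive.
By R15 (it is light-sensitive): it is aqueous.
By R18 (it satisfies condition Q, it is inert, it has marker L): it is in state Y1.
By R20 (it is aqueous, it satisfies condition A): it requires PPE level 3.
By R22 (it is a catalyst): it has marker K1.
By R23 (it is in state D1): it is classified as L1.
By R25 (it meets criterion B1, it is a strong acid): it is classified as J1.
By R30 (it satisfies condition D, it carries flag F): it meets criterion W1.
By R31 (it is classified as J1, it has marker P1): it carries flag B.
By R33 (it is classified as L1, it is flammable): it satisfies condition Q1.
By R35 (it is classified as X): it carries flag T.
By R38 (it is volatile): it is tagged F1.
By R6 (it requires PPE level 3, it has marker L, it is in state D1): it requires a fume hood.
By R13 (it meets criterion W1, it reacts with water): it is in state X1.
By R16 (it carries flag B, it is in state Y1): it is classified as U1.
By R19 (it is tagged F1, it reacts with water): it carries flag S1.
By R21 (it satisfies condition Q1, it satisfies condition D): it is in category P.
By R26 (it is in state X1, it meets criterion E1): it satisfies condition M.
By R29 (it carries flag T): it is in category Y.
By R37 (it requires a fume hood, it has marker L): it is in state N1.
By R1 (it is in state N1, it is classified as U1): it has attribute V.
By R8 (it is in category Y, it has marker K1): it is in state U.
By R17 (it carries flag S1): it is a base.
By R36 (it is in state U, it is in category P): it meets criterion E.
By R5 (it meets criterion E, it satisfies condition M): it carries flag C1.
By R14 (it has attribute V, it carries flag C1, it is a base): it has marker G.
By R27 (it has marker G): it is classified as S.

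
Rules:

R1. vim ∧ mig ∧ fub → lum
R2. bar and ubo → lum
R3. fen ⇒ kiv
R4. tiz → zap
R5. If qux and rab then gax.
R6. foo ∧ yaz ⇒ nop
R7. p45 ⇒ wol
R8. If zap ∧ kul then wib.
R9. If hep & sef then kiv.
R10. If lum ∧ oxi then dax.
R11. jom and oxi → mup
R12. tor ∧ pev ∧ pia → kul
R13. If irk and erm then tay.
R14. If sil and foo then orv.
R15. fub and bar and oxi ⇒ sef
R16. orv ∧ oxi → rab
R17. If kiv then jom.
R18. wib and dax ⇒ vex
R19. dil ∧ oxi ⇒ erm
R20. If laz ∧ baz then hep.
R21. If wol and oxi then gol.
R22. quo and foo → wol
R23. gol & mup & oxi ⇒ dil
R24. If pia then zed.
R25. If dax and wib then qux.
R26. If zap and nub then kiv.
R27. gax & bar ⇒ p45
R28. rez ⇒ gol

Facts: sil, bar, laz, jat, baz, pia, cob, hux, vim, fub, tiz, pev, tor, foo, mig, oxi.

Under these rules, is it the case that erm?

Yes

lum  (by R1: vim, mig, fub)
zap  (by R4: tiz)
dax  (by R10: lum, oxi)
kul  (by R12: tor, pev, pia)
orv  (by R14: sil, foo)
sef  (by R15: fub, bar, oxi)
rab  (by R16: orv, oxi)
hep  (by R20: laz, baz)
wib  (by R8: zap, kul)
kiv  (by R9: hep, sef)
jom  (by R17: kiv)
qux  (by R25: dax, wib)
gax  (by R5: qux, rab)
mup  (by R11: jom, oxi)
p45  (by R27: gax, bar)
wol  (by R7: p45)
gol  (by R21: wol, oxi)
dil  (by R23: gol, mup, oxi)
erm  (by R19: dil, oxi)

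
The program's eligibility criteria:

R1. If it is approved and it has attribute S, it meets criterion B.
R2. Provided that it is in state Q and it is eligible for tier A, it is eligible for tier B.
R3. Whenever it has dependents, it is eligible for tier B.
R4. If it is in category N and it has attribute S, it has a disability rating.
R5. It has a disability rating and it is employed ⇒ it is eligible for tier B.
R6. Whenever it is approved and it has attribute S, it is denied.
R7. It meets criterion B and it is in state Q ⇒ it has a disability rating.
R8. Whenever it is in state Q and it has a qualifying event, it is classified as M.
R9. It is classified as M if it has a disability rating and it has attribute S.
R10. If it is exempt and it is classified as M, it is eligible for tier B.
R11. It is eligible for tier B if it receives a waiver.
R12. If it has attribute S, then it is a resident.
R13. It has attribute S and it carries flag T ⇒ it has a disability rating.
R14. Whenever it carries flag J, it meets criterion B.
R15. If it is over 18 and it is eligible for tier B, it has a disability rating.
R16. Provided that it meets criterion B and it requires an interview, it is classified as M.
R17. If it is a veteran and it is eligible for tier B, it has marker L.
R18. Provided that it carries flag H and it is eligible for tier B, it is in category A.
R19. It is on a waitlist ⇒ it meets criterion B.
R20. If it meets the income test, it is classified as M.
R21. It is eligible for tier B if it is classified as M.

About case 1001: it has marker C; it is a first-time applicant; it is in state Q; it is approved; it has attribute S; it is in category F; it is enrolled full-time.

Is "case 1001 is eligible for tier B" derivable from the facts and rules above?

By R1 (it is approved, it has attribute S): it meets criterion B.
By R7 (it meets criterion B, it is in state Q): it has a disability rating.
By R9 (it has a disability rating, it has attribute S): it is classified as M.
By R21 (it is classified as M): it is eligible for tier B.

Yes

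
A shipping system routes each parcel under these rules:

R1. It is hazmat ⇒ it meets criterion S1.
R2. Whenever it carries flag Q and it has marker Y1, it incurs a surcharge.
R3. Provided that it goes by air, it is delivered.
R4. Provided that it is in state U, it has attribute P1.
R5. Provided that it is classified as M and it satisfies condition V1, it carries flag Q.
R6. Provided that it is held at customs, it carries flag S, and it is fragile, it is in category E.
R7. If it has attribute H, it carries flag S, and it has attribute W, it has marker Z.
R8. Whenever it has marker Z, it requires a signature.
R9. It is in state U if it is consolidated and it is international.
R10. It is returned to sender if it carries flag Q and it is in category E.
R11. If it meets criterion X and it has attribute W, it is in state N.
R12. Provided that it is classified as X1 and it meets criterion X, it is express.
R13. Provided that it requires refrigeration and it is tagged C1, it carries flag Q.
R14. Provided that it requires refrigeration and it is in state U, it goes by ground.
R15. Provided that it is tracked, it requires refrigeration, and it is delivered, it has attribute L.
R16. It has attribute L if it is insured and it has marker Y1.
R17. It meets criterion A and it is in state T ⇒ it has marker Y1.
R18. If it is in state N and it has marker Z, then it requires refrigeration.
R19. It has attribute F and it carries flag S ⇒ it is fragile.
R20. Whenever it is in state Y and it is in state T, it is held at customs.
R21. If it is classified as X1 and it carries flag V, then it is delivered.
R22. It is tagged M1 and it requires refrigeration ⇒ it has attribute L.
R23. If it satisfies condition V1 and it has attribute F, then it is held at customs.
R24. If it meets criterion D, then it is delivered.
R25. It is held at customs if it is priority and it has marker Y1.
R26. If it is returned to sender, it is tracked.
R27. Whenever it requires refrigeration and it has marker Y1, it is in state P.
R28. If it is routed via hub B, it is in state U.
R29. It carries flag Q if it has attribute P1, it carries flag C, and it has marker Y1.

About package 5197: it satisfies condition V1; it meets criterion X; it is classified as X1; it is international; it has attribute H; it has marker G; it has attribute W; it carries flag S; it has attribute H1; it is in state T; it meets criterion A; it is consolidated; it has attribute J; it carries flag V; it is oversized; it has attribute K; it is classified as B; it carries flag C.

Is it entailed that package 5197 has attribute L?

Forward chaining from the given facts derives: has marker Z, requires a signature, is in state U, is in state N, is express, has marker Y1, requires refrigeration, is delivered, is in state P, has attribute P1, goes by ground, carries flag Q, incurs a surcharge.
Rules concluding "it has attribute L": R15 needs "it is tracked"; R16 needs "it is insured"; R22 needs "it is tagged M1" — none of these are established.

No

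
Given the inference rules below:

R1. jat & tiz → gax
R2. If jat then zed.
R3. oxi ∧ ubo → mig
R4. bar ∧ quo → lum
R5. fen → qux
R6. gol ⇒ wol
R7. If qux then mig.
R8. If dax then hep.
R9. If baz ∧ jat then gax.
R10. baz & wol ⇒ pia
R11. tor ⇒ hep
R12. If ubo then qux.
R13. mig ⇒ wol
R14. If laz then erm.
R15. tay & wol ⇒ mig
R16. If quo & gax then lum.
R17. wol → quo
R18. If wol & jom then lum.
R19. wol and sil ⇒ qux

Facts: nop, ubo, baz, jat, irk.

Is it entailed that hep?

Forward chaining from the given facts derives: zed, gax, qux, mig, wol, quo, pia, lum.
Rules concluding hep: R8 needs dax; R11 needs tor — none of these are established.

No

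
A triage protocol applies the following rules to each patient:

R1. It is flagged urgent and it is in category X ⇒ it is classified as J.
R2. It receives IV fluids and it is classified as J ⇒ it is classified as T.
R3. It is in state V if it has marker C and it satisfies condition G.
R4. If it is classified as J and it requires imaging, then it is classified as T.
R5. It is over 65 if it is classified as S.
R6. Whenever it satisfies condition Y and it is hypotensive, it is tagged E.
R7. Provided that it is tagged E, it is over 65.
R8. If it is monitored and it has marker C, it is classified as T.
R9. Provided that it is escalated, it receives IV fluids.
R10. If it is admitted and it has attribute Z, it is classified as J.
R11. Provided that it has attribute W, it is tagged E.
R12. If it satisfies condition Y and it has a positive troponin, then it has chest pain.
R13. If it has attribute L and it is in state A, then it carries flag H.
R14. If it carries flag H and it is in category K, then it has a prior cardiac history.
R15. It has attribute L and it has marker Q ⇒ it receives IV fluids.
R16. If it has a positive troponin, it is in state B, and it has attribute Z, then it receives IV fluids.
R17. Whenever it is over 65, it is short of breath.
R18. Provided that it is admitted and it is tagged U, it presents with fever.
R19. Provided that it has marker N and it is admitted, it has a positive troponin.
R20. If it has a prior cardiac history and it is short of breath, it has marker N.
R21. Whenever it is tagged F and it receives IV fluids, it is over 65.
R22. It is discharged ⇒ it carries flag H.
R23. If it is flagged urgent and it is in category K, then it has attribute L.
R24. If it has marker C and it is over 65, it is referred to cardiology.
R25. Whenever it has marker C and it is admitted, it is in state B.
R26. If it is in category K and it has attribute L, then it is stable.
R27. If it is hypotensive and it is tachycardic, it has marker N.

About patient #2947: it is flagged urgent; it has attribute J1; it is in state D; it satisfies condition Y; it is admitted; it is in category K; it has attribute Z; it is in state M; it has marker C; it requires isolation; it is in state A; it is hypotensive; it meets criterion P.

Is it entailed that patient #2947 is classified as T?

Yes

By R6 (it satisfies condition Y, it is hypotensive): it is tagged E.
By R7 (it is tagged E): it is over 65.
By R10 (it is admitted, it has attribute Z): it is classified as J.
By R17 (it is over 65): it is short of breath.
By R23 (it is flagged urgent, it is in category K): it has attribute L.
By R25 (it has marker C, it is admitted): it is in state B.
By R13 (it has attribute L, it is in state A): it carries flag H.
By R14 (it carries flag H, it is in category K): it has a prior cardiac history.
By R20 (it has a prior cardiac history, it is short of breath): it has marker N.
By R19 (it has marker N, it is admitted): it has a positive troponin.
By R16 (it has a positive troponin, it is in state B, it has attribute Z): it receives IV fluids.
By R2 (it receives IV fluids, it is classified as J): it is classified as T.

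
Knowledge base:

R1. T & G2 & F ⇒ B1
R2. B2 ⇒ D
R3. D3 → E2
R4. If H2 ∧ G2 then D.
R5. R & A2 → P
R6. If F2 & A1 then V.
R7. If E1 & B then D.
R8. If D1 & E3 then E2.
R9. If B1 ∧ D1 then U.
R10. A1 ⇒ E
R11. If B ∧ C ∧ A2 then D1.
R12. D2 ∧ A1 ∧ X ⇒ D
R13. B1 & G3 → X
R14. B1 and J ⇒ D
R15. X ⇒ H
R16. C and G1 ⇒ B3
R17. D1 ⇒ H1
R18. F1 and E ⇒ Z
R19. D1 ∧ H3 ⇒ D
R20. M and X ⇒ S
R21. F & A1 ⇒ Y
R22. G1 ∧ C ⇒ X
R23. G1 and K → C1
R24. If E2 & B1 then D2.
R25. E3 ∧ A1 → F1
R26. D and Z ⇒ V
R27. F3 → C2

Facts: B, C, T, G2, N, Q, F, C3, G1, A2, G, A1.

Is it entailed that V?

Forward chaining from the given facts derives: B1, E, D1, B3, H1, Y, X, U, H.
Rules concluding V: R6 needs F2; R26 needs D — none of these are established.

No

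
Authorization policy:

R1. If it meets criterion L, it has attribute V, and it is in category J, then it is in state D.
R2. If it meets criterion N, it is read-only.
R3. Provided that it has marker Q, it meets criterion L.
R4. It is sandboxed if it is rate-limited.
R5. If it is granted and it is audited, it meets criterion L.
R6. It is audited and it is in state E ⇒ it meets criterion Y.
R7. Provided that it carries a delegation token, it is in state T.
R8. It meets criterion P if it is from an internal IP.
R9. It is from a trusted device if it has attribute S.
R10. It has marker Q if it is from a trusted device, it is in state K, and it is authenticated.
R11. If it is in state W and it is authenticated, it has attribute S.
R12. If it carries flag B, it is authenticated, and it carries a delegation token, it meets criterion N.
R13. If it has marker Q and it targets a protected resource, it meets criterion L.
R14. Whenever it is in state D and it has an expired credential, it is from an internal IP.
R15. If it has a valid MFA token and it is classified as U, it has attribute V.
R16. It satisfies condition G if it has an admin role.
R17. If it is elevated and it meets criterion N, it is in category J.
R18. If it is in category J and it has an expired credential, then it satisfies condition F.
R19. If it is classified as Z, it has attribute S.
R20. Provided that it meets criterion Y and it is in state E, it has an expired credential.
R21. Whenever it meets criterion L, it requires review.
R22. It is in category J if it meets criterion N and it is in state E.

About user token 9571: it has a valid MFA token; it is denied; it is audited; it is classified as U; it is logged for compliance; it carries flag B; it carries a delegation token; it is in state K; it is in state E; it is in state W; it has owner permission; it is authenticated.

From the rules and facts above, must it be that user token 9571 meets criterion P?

Yes

By R6 (it is audited, it is in state E): it meets criterion Y.
By R11 (it is in state W, it is authenticated): it has attribute S.
By R12 (it carries flag B, it is authenticated, it carries a delegation token): it meets criterion N.
By R15 (it has a valid MFA token, it is classified as U): it has attribute V.
By R20 (it meets criterion Y, it is in state E): it has an expired credential.
By R22 (it meets criterion N, it is in state E): it is in category J.
By R9 (it has attribute S): it is from a trusted device.
By R10 (it is from a trusted device, it is in state K, it is authenticated): it has marker Q.
By R3 (it has marker Q): it meets criterion L.
By R1 (it meets criterion L, it has attribute V, it is in category J): it is in state D.
By R14 (it is in state D, it has an expired credential): it is from an internal IP.
By R8 (it is from an internal IP): it meets criterion P.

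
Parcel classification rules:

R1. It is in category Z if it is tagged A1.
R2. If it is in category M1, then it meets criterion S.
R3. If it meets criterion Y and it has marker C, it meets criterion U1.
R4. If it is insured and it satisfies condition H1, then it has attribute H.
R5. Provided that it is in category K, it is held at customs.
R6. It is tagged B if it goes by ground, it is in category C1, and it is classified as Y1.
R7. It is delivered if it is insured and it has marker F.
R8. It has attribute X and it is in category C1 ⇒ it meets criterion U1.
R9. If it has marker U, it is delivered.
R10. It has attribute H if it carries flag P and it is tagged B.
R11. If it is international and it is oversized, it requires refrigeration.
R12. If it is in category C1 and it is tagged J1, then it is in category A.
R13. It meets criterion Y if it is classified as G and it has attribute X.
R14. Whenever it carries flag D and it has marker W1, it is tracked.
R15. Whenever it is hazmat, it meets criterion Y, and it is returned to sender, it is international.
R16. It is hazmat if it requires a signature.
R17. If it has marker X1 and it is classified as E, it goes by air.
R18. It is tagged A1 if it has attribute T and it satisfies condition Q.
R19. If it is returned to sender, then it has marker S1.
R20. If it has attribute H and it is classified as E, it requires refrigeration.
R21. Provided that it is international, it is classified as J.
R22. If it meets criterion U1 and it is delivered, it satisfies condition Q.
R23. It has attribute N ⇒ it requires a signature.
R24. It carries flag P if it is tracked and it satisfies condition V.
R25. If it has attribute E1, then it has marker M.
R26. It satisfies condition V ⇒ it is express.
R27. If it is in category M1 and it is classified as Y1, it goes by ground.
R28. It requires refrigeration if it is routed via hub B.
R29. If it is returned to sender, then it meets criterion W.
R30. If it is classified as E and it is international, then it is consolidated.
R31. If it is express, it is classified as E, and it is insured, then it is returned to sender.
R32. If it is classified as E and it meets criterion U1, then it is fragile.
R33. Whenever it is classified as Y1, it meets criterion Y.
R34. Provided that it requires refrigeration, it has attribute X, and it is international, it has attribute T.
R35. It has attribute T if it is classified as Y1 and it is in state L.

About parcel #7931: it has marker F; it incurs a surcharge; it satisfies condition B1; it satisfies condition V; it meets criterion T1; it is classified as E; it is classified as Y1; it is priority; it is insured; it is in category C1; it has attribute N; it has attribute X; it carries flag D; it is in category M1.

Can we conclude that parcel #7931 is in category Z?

No

Forward chaining from the given facts derives: meets criterion S, is delivered, meets criterion U1, satisfies condition Q, requires a signature, is express, goes by ground, is returned to sender, is fragile, meets criterion Y, is tagged B, is hazmat, has marker S1, meets criterion W, is international, is classified as J, is consolidated.
The only rule concluding "it is in category Z" is R1, which needs "it is tagged A1"; that is never established.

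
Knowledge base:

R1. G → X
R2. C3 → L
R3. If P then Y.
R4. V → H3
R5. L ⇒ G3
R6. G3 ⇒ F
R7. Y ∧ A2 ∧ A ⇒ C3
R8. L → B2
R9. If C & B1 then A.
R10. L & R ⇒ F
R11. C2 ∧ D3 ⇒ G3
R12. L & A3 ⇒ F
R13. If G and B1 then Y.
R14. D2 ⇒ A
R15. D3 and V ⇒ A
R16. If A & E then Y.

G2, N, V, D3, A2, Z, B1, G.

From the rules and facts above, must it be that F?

Yes

Y  (by R13: G, B1)
A  (by R15: D3, V)
C3  (by R7: Y, A2, A)
L  (by R2: C3)
G3  (by R5: L)
F  (by R6: G3)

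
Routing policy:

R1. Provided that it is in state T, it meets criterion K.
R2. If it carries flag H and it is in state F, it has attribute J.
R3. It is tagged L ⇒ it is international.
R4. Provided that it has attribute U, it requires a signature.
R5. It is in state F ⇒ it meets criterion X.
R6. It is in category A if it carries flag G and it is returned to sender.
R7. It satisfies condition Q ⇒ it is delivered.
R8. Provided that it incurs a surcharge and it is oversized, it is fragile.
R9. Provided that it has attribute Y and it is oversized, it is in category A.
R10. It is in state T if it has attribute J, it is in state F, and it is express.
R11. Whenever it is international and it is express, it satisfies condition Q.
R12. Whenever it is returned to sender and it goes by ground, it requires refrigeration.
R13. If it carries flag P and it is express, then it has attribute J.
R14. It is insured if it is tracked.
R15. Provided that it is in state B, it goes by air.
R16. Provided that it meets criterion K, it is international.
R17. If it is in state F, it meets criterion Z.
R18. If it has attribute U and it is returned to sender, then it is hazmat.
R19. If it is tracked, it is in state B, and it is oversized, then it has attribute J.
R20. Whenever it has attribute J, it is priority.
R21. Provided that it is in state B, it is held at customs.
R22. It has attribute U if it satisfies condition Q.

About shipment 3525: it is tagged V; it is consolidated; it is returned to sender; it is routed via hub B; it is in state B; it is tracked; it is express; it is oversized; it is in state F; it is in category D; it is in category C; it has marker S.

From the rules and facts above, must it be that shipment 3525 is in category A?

No

Forward chaining from the given facts derives: meets criterion X, is insured, goes by air, meets criterion Z, has attribute J, is priority, is held at customs, is in state T, meets criterion K, is international, satisfies condition Q, has attribute U, requires a signature, is delivered, is hazmat.
Rules concluding "it is in category A": R6 needs "it carries flag G"; R9 needs "it has attribute Y" — none of these are established.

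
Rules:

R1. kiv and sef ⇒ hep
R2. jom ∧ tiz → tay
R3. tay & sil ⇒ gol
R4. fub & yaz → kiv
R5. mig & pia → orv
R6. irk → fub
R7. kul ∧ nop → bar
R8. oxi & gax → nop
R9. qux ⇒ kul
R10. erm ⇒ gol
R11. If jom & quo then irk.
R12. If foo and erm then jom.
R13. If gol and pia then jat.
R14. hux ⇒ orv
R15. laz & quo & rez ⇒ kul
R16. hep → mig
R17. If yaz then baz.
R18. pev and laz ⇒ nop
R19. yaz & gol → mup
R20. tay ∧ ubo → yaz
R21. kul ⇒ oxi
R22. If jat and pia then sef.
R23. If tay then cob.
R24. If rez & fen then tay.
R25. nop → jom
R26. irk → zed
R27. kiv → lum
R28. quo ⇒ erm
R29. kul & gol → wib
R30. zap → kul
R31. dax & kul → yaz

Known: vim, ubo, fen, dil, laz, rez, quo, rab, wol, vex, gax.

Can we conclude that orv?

Forward chaining from the given facts derives: kul, oxi, tay, erm, nop, gol, yaz, cob, jom, wib, bar, irk, baz, mup, zed, fub, kiv, lum.
Rules concluding orv: R5 needs mig; R14 needs hux — none of these are established.

No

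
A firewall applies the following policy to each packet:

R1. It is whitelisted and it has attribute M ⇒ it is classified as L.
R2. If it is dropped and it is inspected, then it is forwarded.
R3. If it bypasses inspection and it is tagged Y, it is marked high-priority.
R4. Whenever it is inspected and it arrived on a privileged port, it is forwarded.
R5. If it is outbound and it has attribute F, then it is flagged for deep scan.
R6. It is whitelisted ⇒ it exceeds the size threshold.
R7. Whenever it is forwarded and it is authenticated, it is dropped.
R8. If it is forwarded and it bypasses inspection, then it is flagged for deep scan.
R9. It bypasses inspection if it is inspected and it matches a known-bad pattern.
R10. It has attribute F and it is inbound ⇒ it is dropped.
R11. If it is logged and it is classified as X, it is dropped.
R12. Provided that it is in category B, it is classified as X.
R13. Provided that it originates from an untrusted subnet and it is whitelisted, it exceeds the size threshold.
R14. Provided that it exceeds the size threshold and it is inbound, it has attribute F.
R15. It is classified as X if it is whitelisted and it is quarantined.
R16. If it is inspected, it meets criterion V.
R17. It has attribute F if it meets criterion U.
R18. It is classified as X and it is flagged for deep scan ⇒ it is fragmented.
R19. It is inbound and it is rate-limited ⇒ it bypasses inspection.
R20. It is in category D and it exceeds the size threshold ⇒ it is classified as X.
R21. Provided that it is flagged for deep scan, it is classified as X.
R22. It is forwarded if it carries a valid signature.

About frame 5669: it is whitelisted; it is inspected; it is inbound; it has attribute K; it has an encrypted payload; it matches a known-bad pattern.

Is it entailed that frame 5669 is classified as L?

No

Forward chaining from the given facts derives: exceeds the size threshold, bypasses inspection, has attribute F, meets criterion V, is dropped, is forwarded, is flagged for deep scan, is classified as X, is fragmented.
The only rule concluding "it is classified as L" is R1, which needs "it has attribute M"; that is never established.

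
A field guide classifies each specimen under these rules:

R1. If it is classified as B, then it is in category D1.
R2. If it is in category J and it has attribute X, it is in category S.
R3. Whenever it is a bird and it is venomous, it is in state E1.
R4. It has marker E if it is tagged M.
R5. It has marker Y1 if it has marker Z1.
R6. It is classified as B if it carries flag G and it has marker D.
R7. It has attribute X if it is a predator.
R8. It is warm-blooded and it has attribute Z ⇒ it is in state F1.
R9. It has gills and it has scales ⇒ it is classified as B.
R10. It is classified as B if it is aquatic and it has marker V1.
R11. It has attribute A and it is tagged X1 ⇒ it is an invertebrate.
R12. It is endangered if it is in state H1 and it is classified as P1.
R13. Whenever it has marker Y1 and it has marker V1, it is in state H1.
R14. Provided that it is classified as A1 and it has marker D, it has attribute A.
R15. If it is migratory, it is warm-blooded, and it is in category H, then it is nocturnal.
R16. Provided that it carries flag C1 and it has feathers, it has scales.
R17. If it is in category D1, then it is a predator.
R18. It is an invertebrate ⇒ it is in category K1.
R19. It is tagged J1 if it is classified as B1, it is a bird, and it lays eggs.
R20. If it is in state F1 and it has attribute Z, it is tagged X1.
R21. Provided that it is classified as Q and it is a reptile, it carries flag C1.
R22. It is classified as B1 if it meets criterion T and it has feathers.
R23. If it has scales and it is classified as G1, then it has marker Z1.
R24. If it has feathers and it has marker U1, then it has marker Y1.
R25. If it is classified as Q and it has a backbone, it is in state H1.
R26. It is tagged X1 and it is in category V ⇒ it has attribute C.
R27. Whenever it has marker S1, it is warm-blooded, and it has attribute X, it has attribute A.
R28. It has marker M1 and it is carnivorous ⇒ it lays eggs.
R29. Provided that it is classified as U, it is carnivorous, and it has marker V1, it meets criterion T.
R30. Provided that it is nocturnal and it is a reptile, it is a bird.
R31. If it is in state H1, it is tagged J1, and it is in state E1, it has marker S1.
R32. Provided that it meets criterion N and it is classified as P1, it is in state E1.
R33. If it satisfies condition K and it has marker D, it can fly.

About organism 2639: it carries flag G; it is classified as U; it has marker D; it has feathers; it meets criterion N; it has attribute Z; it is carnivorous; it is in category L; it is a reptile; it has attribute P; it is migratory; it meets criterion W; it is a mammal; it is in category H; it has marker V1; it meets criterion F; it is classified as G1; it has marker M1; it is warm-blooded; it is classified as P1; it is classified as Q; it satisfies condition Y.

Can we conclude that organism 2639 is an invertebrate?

By R6 (it carries flag G, it has marker D): it is classified as B.
By R8 (it is warm-blooded, it has attribute Z): it is in state F1.
By R15 (it is migratory, it is warm-blooded, it is in category H): it is nocturnal.
By R20 (it is in state F1, it has attribute Z): it is tagged X1.
By R21 (it is classified as Q, it is a reptile): it carries flag C1.
By R28 (it has marker M1, it is carnivorous): it lays eggs.
By R29 (it is classified as U, it is carnivorous, it has marker V1): it meets criterion T.
By R30 (it is nocturnal, it is a reptile): it is a bird.
By R32 (it meets criterion N, it is classified as P1): it is in state E1.
By R1 (it is classified as B): it is in category D1.
By R16 (it carries flag C1, it has feathers): it has scales.
By R17 (it is in category D1): it is a predator.
By R22 (it meets criterion T, it has feathers): it is classified as B1.
By R23 (it has scales, it is classified as G1): it has marker Z1.
By R5 (it has marker Z1): it has marker Y1.
By R7 (it is a predator): it has attribute X.
By R13 (it has marker Y1, it has marker V1): it is in state H1.
By R19 (it is classified as B1, it is a bird, it lays eggs): it is tagged J1.
By R31 (it is in state H1, it is tagged J1, it is in state E1): it has marker S1.
By R27 (it has marker S1, it is warm-blooded, it has attribute X): it has attribute A.
By R11 (it has attribute A, it is tagged X1): it is an invertebrate.

Yes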